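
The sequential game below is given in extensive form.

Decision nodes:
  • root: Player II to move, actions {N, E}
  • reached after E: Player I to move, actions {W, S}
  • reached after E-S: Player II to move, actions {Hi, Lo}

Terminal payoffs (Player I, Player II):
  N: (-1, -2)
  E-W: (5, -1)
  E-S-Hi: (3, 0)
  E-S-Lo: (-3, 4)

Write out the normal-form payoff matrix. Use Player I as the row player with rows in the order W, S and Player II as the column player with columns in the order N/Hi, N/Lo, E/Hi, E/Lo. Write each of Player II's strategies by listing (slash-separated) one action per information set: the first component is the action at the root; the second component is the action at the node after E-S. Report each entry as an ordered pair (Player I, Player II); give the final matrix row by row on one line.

         N/Hi     N/Lo     E/Hi     E/Lo
   W  (-1,-2)  (-1,-2)   (5,-1)   (5,-1)
   S  (-1,-2)  (-1,-2)    (3,0)   (-3,4)

W: (-1,-2) (-1,-2) (5,-1) (5,-1) | S: (-1,-2) (-1,-2) (3,0) (-3,4)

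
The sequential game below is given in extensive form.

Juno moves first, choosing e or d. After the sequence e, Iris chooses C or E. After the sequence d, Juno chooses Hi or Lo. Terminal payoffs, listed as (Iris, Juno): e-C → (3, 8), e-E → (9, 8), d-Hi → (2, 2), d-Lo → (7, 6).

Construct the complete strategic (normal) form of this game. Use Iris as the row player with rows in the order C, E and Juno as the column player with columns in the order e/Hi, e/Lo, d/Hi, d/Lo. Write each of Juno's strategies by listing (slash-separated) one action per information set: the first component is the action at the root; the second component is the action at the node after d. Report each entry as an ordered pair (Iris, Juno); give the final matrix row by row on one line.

C: (3,8) (3,8) (2,2) (7,6) | E: (9,8) (9,8) (2,2) (7,6)

         e/Hi     e/Lo     d/Hi     d/Lo
   C    (3,8)    (3,8)    (2,2)    (7,6)
   E    (9,8)    (9,8)    (2,2)    (7,6)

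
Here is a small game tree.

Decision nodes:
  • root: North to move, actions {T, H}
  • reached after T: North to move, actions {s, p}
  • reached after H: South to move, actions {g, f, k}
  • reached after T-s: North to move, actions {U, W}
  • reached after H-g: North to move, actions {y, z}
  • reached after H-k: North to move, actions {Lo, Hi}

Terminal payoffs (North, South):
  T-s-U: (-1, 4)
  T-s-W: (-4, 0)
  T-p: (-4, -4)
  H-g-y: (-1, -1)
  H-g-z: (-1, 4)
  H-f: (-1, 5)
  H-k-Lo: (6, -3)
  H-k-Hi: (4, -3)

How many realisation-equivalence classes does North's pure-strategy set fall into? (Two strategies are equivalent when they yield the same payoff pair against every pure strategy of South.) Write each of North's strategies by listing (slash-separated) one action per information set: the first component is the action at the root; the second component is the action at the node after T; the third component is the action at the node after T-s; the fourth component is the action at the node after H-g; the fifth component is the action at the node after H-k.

North has 32 pure strategies: T/s/U/y/Lo, T/s/U/y/Hi, T/s/U/z/Lo, T/s/U/z/Hi, T/s/W/y/Lo, T/s/W/y/Hi, T/s/W/z/Lo, T/s/W/z/Hi, T/p/U/y/Lo, T/p/U/y/Hi, T/p/U/z/Lo, T/p/U/z/Hi, T/p/W/y/Lo, T/p/W/y/Hi, T/p/W/z/Lo, T/p/W/z/Hi, H/s/U/y/Lo, H/s/U/y/Hi, H/s/U/z/Lo, H/s/U/z/Hi, H/s/W/y/Lo, H/s/W/y/Hi, H/s/W/z/Lo, H/s/W/z/Hi, H/p/U/y/Lo, H/p/U/y/Hi, H/p/U/z/Lo, H/p/U/z/Hi, H/p/W/y/Lo, H/p/W/y/Hi, H/p/W/z/Lo, H/p/W/z/Hi. Columns: g, f, k.
{T/s/U/y/Lo, T/s/U/y/Hi, T/s/U/z/Lo, T/s/U/z/Hi} → row (-1,4) (-1,4) (-1,4)
{T/s/W/y/Lo, T/s/W/y/Hi, T/s/W/z/Lo, T/s/W/z/Hi} → row (-4,0) (-4,0) (-4,0)
{T/p/U/y/Lo, T/p/U/y/Hi, T/p/U/z/Lo, T/p/U/z/Hi, T/p/W/y/Lo, T/p/W/y/Hi, T/p/W/z/Lo, T/p/W/z/Hi} → row (-4,-4) (-4,-4) (-4,-4)
{H/s/U/y/Lo, H/s/W/y/Lo, H/p/U/y/Lo, H/p/W/y/Lo} → row (-1,-1) (-1,5) (6,-3)
{H/s/U/y/Hi, H/s/W/y/Hi, H/p/U/y/Hi, H/p/W/y/Hi} → row (-1,-1) (-1,5) (4,-3)
{H/s/U/z/Lo, H/s/W/z/Lo, H/p/U/z/Lo, H/p/W/z/Lo} → row (-1,4) (-1,5) (6,-3)
{H/s/U/z/Hi, H/s/W/z/Hi, H/p/U/z/Hi, H/p/W/z/Hi} → row (-1,4) (-1,5) (4,-3)
That's 7 distinct rows out of 32 strategies.

7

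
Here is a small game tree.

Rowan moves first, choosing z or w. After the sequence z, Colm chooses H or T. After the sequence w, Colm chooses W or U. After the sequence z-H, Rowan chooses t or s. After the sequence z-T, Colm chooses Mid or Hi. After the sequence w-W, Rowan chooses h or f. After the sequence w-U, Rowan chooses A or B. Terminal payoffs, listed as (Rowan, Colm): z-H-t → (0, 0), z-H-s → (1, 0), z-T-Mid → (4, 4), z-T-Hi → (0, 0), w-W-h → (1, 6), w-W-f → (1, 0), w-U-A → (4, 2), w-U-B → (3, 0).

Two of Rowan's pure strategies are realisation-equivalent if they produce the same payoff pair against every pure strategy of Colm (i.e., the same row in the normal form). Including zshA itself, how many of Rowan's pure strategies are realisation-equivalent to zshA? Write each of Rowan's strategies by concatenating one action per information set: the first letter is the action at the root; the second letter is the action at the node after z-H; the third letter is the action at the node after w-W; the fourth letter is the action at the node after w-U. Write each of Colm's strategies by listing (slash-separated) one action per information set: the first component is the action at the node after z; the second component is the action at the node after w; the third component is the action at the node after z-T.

Row for zshA (columns H/W/Mid, H/W/Hi, H/U/Mid, H/U/Hi, T/W/Mid, T/W/Hi, T/U/Mid, T/U/Hi): (1,0) (1,0) (1,0) (1,0) (4,4) (0,0) (4,4) (0,0).
Under zshA, Rowan's choice at the node after w-W and at the node after w-U can never be reached regardless of what Colm does, so varying those choices leaves every outcome unchanged.
Holding the reachable choices fixed and varying the unreachable ones freely already gives 2 × 2 = 4 equivalent strategies.
No other strategy reproduces this row, so those 4 are the full class: zshA, zshB, zsfA, zsfB.

4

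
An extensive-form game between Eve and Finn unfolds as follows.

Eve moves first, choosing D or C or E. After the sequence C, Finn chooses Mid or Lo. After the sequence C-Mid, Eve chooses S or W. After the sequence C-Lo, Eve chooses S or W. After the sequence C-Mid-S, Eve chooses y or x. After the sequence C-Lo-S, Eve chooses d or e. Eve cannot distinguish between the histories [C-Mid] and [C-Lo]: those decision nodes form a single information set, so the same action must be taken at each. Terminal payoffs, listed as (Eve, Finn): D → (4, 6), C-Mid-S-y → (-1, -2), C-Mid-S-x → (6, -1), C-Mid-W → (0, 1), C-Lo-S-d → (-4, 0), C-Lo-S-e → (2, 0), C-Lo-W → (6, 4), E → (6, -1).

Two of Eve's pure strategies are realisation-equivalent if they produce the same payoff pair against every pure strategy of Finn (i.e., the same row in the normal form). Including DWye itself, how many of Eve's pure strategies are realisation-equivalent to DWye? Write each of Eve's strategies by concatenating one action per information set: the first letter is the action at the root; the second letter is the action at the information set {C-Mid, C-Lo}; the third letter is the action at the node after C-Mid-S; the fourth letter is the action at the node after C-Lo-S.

8

Row for DWye (columns Mid, Lo): (4,6) (4,6).
Under DWye, Eve's choice at the information set {C-Mid, C-Lo} and at the node after C-Mid-S and at the node after C-Lo-S can never be reached regardless of what Finn does, so varying those choices leaves every outcome unchanged.
Holding the reachable choices fixed and varying the unreachable ones freely already gives 2 × 2 × 2 = 8 equivalent strategies.
No other strategy reproduces this row, so those 8 are the full class: DSyd, DSye, DSxd, DSxe, DWyd, DWye, DWxd, DWxe.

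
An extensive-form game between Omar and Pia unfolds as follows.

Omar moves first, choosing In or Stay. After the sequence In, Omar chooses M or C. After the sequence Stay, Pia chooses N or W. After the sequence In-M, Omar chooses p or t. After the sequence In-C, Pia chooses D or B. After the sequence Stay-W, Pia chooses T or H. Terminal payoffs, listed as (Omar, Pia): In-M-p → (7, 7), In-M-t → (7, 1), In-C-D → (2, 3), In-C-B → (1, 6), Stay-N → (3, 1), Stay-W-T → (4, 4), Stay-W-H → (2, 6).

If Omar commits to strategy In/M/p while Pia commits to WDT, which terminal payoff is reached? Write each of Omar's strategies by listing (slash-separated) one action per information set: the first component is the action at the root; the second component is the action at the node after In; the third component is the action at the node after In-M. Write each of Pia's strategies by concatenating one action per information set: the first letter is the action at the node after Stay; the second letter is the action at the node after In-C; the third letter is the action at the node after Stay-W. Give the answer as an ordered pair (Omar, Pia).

Trace the play path from the root:
  Omar plays In
  Omar plays M at [In]
  Omar plays p at [In-M]
→ terminal payoff (7, 7).
(Pia's choice at the node after Stay is never reached on this path, so it doesn't affect the outcome.)

(7, 7)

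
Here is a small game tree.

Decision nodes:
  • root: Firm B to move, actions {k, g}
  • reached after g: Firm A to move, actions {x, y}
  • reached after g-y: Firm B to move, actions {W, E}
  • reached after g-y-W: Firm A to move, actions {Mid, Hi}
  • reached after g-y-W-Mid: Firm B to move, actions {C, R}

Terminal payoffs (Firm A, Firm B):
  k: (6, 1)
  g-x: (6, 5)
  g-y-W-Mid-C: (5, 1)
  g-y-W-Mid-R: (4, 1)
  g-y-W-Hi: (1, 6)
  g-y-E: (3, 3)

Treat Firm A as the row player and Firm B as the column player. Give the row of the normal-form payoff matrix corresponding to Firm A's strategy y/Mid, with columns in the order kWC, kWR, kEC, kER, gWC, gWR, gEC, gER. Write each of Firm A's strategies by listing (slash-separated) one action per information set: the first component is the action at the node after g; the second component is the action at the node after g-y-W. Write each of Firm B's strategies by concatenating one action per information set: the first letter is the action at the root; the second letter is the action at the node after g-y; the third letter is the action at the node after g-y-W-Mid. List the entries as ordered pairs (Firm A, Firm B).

(6,1) (6,1) (6,1) (6,1) (5,1) (4,1) (3,3) (3,3)

vs kWC: Firm B plays k → (6, 1)
vs kWR: Firm B plays k → (6, 1)
vs kEC: Firm B plays k → (6, 1)
vs kER: Firm B plays k → (6, 1)
vs gWC: Firm B plays g → Firm A plays y at [g] → Firm B plays W at [g-y] → Firm A plays Mid at [g-y-W] → Firm B plays C at [g-y-W-Mid] → (5, 1)
vs gWR: Firm B plays g → Firm A plays y at [g] → Firm B plays W at [g-y] → Firm A plays Mid at [g-y-W] → Firm B plays R at [g-y-W-Mid] → (4, 1)
vs gEC: Firm B plays g → Firm A plays y at [g] → Firm B plays E at [g-y] → (3, 3)
vs gER: Firm B plays g → Firm A plays y at [g] → Firm B plays E at [g-y] → (3, 3)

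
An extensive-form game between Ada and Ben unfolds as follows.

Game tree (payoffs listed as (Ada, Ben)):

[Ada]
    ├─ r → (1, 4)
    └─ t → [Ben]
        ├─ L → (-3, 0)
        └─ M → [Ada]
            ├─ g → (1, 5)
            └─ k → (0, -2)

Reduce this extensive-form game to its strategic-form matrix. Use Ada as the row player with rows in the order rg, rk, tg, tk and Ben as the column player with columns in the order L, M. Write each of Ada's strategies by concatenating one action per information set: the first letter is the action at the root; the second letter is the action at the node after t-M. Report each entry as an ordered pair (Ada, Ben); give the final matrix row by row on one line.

            L        M
  rg    (1,4)    (1,4)
  rk    (1,4)    (1,4)
  tg   (-3,0)    (1,5)
  tk   (-3,0)   (0,-2)

rg: (1,4) (1,4) | rk: (1,4) (1,4) | tg: (-3,0) (1,5) | tk: (-3,0) (0,-2)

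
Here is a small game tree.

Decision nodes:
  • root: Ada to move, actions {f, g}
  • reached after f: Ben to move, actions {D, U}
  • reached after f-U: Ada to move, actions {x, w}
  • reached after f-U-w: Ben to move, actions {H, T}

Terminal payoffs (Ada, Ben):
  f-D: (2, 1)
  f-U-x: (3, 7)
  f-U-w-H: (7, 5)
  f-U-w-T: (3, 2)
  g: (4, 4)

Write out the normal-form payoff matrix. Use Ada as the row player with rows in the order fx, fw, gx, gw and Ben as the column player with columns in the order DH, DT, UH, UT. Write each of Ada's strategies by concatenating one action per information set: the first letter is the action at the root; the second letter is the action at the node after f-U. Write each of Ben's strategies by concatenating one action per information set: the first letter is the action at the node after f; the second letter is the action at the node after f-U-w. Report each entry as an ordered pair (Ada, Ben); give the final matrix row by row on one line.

Row fx: DH→(2,1), DT→(2,1), UH→(3,7), UT→(3,7)
Row fw: DH→(2,1), DT→(2,1), UH→(7,5), UT→(3,2)
Row gx: DH→(4,4), DT→(4,4), UH→(4,4), UT→(4,4)
Row gw: DH→(4,4), DT→(4,4), UH→(4,4), UT→(4,4)

fx: (2,1) (2,1) (3,7) (3,7) | fw: (2,1) (2,1) (7,5) (3,2) | gx: (4,4) (4,4) (4,4) (4,4) | gw: (4,4) (4,4) (4,4) (4,4)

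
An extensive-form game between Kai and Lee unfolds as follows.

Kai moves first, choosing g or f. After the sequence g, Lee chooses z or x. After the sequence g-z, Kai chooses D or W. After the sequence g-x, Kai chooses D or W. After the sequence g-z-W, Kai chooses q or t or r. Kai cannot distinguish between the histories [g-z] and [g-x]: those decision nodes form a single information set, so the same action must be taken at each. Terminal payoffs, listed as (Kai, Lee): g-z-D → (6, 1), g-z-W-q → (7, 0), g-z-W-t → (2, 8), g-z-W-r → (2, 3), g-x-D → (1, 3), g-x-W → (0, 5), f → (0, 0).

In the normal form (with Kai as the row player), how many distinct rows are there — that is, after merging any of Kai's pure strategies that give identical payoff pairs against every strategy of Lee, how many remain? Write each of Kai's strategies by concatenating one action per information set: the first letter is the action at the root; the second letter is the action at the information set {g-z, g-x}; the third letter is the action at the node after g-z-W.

5

Kai has 12 pure strategies: gDq, gDt, gDr, gWq, gWt, gWr, fDq, fDt, fDr, fWq, fWt, fWr. Columns: z, x.
{gDq, gDt, gDr} → row (6,1) (1,3)
{gWq} → row (7,0) (0,5)
{gWt} → row (2,8) (0,5)
{gWr} → row (2,3) (0,5)
{fDq, fDt, fDr, fWq, fWt, fWr} → row (0,0) (0,0)
That's 5 distinct rows out of 12 strategies.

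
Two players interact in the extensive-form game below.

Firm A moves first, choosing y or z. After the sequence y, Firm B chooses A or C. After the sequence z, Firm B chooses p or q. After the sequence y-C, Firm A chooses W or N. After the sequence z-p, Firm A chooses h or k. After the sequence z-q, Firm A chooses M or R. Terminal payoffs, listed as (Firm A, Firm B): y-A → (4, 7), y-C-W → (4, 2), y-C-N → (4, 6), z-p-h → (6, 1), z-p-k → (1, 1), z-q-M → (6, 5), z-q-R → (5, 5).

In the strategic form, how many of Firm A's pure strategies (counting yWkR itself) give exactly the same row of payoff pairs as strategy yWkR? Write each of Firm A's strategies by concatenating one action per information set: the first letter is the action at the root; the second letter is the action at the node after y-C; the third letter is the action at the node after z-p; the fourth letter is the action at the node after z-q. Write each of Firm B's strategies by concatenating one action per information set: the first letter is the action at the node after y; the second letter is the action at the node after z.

Row for yWkR (columns Ap, Aq, Cp, Cq): (4,7) (4,7) (4,2) (4,2).
Under yWkR, Firm A's choice at the node after z-p and at the node after z-q can never be reached regardless of what Firm B does, so varying those choices leaves every outcome unchanged.
Holding the reachable choices fixed and varying the unreachable ones freely already gives 2 × 2 = 4 equivalent strategies.
No other strategy reproduces this row, so those 4 are the full class: yWhM, yWhR, yWkM, yWkR.

4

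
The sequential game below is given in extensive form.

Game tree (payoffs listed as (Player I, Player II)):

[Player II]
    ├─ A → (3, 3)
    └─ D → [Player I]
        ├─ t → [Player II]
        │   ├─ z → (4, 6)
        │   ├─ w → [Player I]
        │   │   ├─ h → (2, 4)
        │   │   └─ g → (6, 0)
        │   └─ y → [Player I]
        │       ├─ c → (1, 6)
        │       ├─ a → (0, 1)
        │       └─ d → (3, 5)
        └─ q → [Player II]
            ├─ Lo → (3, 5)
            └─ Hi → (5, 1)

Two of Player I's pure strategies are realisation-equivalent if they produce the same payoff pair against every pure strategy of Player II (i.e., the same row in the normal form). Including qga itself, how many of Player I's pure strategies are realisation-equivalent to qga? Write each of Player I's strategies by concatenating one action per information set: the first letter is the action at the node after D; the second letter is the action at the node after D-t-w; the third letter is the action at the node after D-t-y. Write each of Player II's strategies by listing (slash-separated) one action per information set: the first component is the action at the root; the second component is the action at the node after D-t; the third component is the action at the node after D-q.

6

Row for qga (columns A/z/Lo, A/z/Hi, A/w/Lo, A/w/Hi, A/y/Lo, A/y/Hi, D/z/Lo, D/z/Hi, D/w/Lo, D/w/Hi, D/y/Lo, D/y/Hi): (3,3) (3,3) (3,3) (3,3) (3,3) (3,3) (3,5) (5,1) (3,5) (5,1) (3,5) (5,1).
Under qga, Player I's choice at the node after D-t-w and at the node after D-t-y can never be reached regardless of what Player II does, so varying those choices leaves every outcome unchanged.
Holding the reachable choices fixed and varying the unreachable ones freely already gives 2 × 3 = 6 equivalent strategies.
No other strategy reproduces this row, so those 6 are the full class: qhc, qha, qhd, qgc, qga, qgd.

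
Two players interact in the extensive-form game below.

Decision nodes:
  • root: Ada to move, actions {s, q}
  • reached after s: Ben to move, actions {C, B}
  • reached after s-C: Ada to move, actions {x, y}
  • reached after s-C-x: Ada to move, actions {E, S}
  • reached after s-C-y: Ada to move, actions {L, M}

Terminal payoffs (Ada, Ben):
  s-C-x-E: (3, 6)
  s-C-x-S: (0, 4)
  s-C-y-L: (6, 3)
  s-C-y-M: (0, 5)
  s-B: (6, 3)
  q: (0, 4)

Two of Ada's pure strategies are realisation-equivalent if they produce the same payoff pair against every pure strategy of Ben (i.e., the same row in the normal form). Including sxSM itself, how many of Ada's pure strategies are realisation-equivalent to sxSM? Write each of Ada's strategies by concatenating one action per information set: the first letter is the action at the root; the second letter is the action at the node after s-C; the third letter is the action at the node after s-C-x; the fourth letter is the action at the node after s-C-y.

Row for sxSM (columns C, B): (0,4) (6,3).
Under sxSM, Ada's choice at the node after s-C-y can never be reached regardless of what Ben does, so varying those choices leaves every outcome unchanged.
Holding the reachable choices fixed and varying the unreachable one freely already gives 2 equivalent strategies.
No other strategy reproduces this row, so those 2 are the full class: sxSL, sxSM.

2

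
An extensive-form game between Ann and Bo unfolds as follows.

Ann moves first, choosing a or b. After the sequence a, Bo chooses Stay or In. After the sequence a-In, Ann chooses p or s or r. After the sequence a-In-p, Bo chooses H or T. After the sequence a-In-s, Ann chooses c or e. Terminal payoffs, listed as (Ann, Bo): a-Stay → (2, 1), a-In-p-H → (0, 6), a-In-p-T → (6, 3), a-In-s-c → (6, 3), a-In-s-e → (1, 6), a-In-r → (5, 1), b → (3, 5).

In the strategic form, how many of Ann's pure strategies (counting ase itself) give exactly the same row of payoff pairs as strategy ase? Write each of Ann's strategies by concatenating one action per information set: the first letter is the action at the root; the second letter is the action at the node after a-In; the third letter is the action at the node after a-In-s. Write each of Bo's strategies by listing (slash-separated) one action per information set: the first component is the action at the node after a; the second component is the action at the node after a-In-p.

Row for ase (columns Stay/H, Stay/T, In/H, In/T): (2,1) (2,1) (1,6) (1,6).
Every one of Ann's information sets is on the play path for some reply by Bo when Ann follows ase.
Changing the action at any of them therefore changes at least one column, so only ase itself gives this row.

1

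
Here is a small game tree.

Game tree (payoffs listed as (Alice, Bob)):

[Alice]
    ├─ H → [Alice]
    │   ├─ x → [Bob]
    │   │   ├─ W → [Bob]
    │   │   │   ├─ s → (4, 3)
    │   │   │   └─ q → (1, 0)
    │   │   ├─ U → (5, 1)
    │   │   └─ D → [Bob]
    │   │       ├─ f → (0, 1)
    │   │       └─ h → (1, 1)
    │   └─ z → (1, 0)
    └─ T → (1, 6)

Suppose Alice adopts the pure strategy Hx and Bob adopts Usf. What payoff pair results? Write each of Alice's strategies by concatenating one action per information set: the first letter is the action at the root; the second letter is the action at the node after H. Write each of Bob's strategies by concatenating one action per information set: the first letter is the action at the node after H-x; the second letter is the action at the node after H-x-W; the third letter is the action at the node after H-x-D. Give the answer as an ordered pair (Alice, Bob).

(5, 1)

Trace the play path from the root:
  Alice plays H
  Alice plays x at [H]
  Bob plays U at [H-x]
→ terminal payoff (5, 1).
(Bob's choice at the node after H-x-W is never reached on this path, so it doesn't affect the outcome.)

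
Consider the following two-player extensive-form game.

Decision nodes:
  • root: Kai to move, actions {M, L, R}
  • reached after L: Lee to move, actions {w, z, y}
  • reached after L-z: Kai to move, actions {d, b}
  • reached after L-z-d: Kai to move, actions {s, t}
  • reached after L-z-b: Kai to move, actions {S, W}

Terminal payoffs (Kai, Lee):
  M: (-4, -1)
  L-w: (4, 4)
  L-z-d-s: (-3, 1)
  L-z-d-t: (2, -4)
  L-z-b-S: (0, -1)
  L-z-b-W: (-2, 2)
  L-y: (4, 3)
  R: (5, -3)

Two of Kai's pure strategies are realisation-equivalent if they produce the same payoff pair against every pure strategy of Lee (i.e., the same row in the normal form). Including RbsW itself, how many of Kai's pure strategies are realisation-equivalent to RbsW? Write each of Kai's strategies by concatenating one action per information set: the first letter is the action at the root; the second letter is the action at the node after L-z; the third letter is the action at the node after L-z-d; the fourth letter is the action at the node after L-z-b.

8

Row for RbsW (columns w, z, y): (5,-3) (5,-3) (5,-3).
Under RbsW, Kai's choice at the node after L-z and at the node after L-z-d and at the node after L-z-b can never be reached regardless of what Lee does, so varying those choices leaves every outcome unchanged.
Holding the reachable choices fixed and varying the unreachable ones freely already gives 2 × 2 × 2 = 8 equivalent strategies.
No other strategy reproduces this row, so those 8 are the full class: RdsS, RdsW, RdtS, RdtW, RbsS, RbsW, RbtS, RbtW.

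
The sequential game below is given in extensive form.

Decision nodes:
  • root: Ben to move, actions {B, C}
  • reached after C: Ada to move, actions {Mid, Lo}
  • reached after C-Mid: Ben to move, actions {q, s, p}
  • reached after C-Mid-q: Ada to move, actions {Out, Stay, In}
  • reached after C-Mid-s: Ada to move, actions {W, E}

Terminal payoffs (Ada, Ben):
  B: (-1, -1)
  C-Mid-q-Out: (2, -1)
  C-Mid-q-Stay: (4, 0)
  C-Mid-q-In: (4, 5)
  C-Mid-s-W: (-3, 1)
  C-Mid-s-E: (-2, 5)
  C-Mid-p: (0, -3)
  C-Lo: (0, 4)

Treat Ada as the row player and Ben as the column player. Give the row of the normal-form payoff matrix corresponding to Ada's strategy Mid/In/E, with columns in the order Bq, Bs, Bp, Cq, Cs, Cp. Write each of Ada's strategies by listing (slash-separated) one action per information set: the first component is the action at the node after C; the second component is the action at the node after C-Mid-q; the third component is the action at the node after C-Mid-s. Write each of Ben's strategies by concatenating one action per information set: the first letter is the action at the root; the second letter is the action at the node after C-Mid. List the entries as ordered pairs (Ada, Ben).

vs Bq: Ben plays B → (-1, -1)
vs Bs: Ben plays B → (-1, -1)
vs Bp: Ben plays B → (-1, -1)
vs Cq: Ben plays C → Ada plays Mid at [C] → Ben plays q at [C-Mid] → Ada plays In at [C-Mid-q] → (4, 5)
vs Cs: Ben plays C → Ada plays Mid at [C] → Ben plays s at [C-Mid] → Ada plays E at [C-Mid-s] → (-2, 5)
vs Cp: Ben plays C → Ada plays Mid at [C] → Ben plays p at [C-Mid] → (0, -3)

(-1,-1) (-1,-1) (-1,-1) (4,5) (-2,5) (0,-3)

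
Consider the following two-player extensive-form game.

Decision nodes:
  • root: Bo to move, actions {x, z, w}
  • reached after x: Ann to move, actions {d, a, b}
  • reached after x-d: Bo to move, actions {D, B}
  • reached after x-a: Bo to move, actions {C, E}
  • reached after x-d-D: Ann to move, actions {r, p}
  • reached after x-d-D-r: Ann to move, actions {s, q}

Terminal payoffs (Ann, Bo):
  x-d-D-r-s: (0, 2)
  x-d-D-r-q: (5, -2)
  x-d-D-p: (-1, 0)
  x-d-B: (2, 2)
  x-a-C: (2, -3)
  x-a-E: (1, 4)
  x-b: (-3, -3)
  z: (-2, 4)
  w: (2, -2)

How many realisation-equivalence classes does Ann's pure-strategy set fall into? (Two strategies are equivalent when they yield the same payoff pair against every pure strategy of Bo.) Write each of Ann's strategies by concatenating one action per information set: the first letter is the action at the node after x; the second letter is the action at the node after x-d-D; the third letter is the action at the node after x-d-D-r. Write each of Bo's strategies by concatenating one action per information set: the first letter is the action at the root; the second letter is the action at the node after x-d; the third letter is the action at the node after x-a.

5

Ann has 12 pure strategies: drs, drq, dps, dpq, ars, arq, aps, apq, brs, brq, bps, bpq. Columns: xDC, xDE, xBC, xBE, zDC, zDE, zBC, zBE, wDC, wDE, wBC, wBE.
{drs} → row (0,2) (0,2) (2,2) (2,2) (-2,4) (-2,4) (-2,4) (-2,4) (2,-2) (2,-2) (2,-2) (2,-2)
{drq} → row (5,-2) (5,-2) (2,2) (2,2) (-2,4) (-2,4) (-2,4) (-2,4) (2,-2) (2,-2) (2,-2) (2,-2)
{dps, dpq} → row (-1,0) (-1,0) (2,2) (2,2) (-2,4) (-2,4) (-2,4) (-2,4) (2,-2) (2,-2) (2,-2) (2,-2)
{ars, arq, aps, apq} → row (2,-3) (1,4) (2,-3) (1,4) (-2,4) (-2,4) (-2,4) (-2,4) (2,-2) (2,-2) (2,-2) (2,-2)
{brs, brq, bps, bpq} → row (-3,-3) (-3,-3) (-3,-3) (-3,-3) (-2,4) (-2,4) (-2,4) (-2,4) (2,-2) (2,-2) (2,-2) (2,-2)
That's 5 distinct rows out of 12 strategies.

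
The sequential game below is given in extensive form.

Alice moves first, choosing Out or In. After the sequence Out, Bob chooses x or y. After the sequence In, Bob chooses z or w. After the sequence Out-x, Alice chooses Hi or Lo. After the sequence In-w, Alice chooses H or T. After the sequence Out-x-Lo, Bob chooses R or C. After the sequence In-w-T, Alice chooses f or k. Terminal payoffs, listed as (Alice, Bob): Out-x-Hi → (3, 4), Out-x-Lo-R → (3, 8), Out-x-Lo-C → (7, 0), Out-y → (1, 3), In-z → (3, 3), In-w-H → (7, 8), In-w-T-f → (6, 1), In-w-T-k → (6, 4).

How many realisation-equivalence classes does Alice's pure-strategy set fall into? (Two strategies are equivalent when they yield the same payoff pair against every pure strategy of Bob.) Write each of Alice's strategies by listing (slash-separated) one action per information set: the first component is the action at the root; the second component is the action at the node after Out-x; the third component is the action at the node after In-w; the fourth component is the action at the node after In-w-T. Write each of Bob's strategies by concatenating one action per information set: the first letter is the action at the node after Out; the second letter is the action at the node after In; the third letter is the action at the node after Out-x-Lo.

5

Alice has 16 pure strategies: Out/Hi/H/f, Out/Hi/H/k, Out/Hi/T/f, Out/Hi/T/k, Out/Lo/H/f, Out/Lo/H/k, Out/Lo/T/f, Out/Lo/T/k, In/Hi/H/f, In/Hi/H/k, In/Hi/T/f, In/Hi/T/k, In/Lo/H/f, In/Lo/H/k, In/Lo/T/f, In/Lo/T/k. Columns: xzR, xzC, xwR, xwC, yzR, yzC, ywR, ywC.
{Out/Hi/H/f, Out/Hi/H/k, Out/Hi/T/f, Out/Hi/T/k} → row (3,4) (3,4) (3,4) (3,4) (1,3) (1,3) (1,3) (1,3)
{Out/Lo/H/f, Out/Lo/H/k, Out/Lo/T/f, Out/Lo/T/k} → row (3,8) (7,0) (3,8) (7,0) (1,3) (1,3) (1,3) (1,3)
{In/Hi/H/f, In/Hi/H/k, In/Lo/H/f, In/Lo/H/k} → row (3,3) (3,3) (7,8) (7,8) (3,3) (3,3) (7,8) (7,8)
{In/Hi/T/f, In/Lo/T/f} → row (3,3) (3,3) (6,1) (6,1) (3,3) (3,3) (6,1) (6,1)
{In/Hi/T/k, In/Lo/T/k} → row (3,3) (3,3) (6,4) (6,4) (3,3) (3,3) (6,4) (6,4)
That's 5 distinct rows out of 16 strategies.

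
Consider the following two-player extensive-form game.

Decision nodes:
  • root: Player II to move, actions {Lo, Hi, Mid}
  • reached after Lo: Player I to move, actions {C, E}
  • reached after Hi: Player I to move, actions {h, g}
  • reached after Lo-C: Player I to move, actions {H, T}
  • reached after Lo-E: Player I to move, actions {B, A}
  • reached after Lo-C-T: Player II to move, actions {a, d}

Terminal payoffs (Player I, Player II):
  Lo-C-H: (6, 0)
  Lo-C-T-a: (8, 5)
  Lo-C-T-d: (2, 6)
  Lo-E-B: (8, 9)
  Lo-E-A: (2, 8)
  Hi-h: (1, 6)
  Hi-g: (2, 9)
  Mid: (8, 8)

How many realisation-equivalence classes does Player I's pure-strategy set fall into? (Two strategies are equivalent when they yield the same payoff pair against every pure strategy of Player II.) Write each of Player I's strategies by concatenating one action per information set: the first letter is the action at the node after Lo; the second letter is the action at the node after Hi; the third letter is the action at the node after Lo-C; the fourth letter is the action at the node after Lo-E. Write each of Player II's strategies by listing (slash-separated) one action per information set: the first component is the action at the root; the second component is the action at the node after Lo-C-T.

8

Player I has 16 pure strategies: ChHB, ChHA, ChTB, ChTA, CgHB, CgHA, CgTB, CgTA, EhHB, EhHA, EhTB, EhTA, EgHB, EgHA, EgTB, EgTA. Columns: Lo/a, Lo/d, Hi/a, Hi/d, Mid/a, Mid/d.
{ChHB, ChHA} → row (6,0) (6,0) (1,6) (1,6) (8,8) (8,8)
{ChTB, ChTA} → row (8,5) (2,6) (1,6) (1,6) (8,8) (8,8)
{CgHB, CgHA} → row (6,0) (6,0) (2,9) (2,9) (8,8) (8,8)
{CgTB, CgTA} → row (8,5) (2,6) (2,9) (2,9) (8,8) (8,8)
{EhHB, EhTB} → row (8,9) (8,9) (1,6) (1,6) (8,8) (8,8)
{EhHA, EhTA} → row (2,8) (2,8) (1,6) (1,6) (8,8) (8,8)
{EgHB, EgTB} → row (8,9) (8,9) (2,9) (2,9) (8,8) (8,8)
{EgHA, EgTA} → row (2,8) (2,8) (2,9) (2,9) (8,8) (8,8)
That's 8 distinct rows out of 16 strategies.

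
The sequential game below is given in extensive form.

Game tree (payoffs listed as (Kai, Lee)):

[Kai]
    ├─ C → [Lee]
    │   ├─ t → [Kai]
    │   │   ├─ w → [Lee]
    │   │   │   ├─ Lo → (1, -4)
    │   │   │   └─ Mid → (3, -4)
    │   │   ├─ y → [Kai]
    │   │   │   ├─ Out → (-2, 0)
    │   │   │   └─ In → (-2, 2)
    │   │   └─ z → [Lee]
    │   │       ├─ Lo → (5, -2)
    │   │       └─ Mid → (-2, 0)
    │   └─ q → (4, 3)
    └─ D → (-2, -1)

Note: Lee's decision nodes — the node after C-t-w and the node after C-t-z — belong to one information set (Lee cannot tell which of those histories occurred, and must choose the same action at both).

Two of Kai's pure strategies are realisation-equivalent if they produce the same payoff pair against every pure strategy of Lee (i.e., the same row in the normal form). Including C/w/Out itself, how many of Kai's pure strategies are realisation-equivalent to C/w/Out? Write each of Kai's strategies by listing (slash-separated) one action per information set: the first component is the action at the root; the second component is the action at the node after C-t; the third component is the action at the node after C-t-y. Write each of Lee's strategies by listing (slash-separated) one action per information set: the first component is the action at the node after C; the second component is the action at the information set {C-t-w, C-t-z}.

2

Row for C/w/Out (columns t/Lo, t/Mid, q/Lo, q/Mid): (1,-4) (3,-4) (4,3) (4,3).
Under C/w/Out, Kai's choice at the node after C-t-y can never be reached regardless of what Lee does, so varying those choices leaves every outcome unchanged.
Holding the reachable choices fixed and varying the unreachable one freely already gives 2 equivalent strategies.
No other strategy reproduces this row, so those 2 are the full class: C/w/Out, C/w/In.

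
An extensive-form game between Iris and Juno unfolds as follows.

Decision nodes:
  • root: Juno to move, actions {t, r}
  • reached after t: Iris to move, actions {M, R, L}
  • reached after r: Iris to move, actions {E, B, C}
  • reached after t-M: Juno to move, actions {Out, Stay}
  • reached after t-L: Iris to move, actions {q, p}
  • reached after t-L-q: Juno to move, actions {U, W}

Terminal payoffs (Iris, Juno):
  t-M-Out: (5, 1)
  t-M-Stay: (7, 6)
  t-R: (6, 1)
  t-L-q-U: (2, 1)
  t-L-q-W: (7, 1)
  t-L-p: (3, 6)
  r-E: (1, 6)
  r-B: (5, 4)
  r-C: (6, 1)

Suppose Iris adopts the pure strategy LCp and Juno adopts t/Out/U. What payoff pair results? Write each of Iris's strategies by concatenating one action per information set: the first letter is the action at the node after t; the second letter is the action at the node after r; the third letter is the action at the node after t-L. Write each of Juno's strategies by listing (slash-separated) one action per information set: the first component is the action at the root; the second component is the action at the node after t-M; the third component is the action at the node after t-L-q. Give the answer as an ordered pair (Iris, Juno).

(3, 6)

Trace the play path from the root:
  Juno plays t
  Iris plays L at [t]
  Iris plays p at [t-L]
→ terminal payoff (3, 6).
(Iris's choice at the node after r is never reached on this path, so it doesn't affect the outcome.)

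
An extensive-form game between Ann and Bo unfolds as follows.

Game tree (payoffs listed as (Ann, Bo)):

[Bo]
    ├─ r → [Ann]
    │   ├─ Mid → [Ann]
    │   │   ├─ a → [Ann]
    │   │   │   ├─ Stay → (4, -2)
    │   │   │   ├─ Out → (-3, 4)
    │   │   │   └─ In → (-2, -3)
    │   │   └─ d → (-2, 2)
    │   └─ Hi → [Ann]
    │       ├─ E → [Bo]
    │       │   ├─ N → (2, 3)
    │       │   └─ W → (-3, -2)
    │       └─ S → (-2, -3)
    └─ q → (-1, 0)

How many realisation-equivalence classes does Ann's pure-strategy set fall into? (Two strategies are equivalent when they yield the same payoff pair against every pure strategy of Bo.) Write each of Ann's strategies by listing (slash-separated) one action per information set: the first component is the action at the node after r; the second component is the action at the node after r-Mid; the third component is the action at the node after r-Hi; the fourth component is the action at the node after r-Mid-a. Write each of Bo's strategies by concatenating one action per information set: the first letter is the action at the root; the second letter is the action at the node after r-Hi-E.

Ann has 24 pure strategies: Mid/a/E/Stay, Mid/a/E/Out, Mid/a/E/In, Mid/a/S/Stay, Mid/a/S/Out, Mid/a/S/In, Mid/d/E/Stay, Mid/d/E/Out, Mid/d/E/In, Mid/d/S/Stay, Mid/d/S/Out, Mid/d/S/In, Hi/a/E/Stay, Hi/a/E/Out, Hi/a/E/In, Hi/a/S/Stay, Hi/a/S/Out, Hi/a/S/In, Hi/d/E/Stay, Hi/d/E/Out, Hi/d/E/In, Hi/d/S/Stay, Hi/d/S/Out, Hi/d/S/In. Columns: rN, rW, qN, qW.
{Mid/a/E/Stay, Mid/a/S/Stay} → row (4,-2) (4,-2) (-1,0) (-1,0)
{Mid/a/E/Out, Mid/a/S/Out} → row (-3,4) (-3,4) (-1,0) (-1,0)
{Mid/a/E/In, Mid/a/S/In, Hi/a/S/Stay, Hi/a/S/Out, Hi/a/S/In, Hi/d/S/Stay, Hi/d/S/Out, Hi/d/S/In} → row (-2,-3) (-2,-3) (-1,0) (-1,0)
{Mid/d/E/Stay, Mid/d/E/Out, Mid/d/E/In, Mid/d/S/Stay, Mid/d/S/Out, Mid/d/S/In} → row (-2,2) (-2,2) (-1,0) (-1,0)
{Hi/a/E/Stay, Hi/a/E/Out, Hi/a/E/In, Hi/d/E/Stay, Hi/d/E/Out, Hi/d/E/In} → row (2,3) (-3,-2) (-1,0) (-1,0)
That's 5 distinct rows out of 24 strategies.

5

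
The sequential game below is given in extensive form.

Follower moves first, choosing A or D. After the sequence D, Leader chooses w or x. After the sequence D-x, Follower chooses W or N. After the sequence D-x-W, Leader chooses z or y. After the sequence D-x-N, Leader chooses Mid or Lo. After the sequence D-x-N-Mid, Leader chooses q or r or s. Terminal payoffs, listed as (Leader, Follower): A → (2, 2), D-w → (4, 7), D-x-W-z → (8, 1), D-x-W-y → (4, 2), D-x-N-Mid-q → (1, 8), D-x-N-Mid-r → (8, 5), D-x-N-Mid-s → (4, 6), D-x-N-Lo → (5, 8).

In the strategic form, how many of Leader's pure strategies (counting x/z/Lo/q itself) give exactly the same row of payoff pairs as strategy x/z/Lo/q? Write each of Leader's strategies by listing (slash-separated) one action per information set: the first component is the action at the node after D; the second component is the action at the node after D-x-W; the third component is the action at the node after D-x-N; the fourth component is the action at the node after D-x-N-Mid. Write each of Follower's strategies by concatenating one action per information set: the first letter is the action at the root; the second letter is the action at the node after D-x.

3

Row for x/z/Lo/q (columns AW, AN, DW, DN): (2,2) (2,2) (8,1) (5,8).
Under x/z/Lo/q, Leader's choice at the node after D-x-N-Mid can never be reached regardless of what Follower does, so varying those choices leaves every outcome unchanged.
Holding the reachable choices fixed and varying the unreachable one freely already gives 3 equivalent strategies.
No other strategy reproduces this row, so those 3 are the full class: x/z/Lo/q, x/z/Lo/r, x/z/Lo/s.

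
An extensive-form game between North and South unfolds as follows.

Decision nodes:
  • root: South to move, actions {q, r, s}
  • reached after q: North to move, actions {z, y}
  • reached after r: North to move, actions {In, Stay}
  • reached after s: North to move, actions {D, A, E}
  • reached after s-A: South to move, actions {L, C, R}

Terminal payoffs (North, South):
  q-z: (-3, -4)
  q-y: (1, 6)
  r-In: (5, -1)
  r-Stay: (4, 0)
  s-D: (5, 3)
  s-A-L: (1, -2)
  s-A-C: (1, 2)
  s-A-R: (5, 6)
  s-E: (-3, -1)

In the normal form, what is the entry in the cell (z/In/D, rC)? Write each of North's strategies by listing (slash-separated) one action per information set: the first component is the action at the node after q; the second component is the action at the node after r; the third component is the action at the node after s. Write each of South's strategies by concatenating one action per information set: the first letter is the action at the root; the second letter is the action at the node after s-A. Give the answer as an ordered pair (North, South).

Trace the play path from the root:
  South plays r
  North plays In at [r]
→ terminal payoff (5, -1).
(North's choice at the node after q is never reached on this path, so it doesn't affect the outcome.)

(5, -1)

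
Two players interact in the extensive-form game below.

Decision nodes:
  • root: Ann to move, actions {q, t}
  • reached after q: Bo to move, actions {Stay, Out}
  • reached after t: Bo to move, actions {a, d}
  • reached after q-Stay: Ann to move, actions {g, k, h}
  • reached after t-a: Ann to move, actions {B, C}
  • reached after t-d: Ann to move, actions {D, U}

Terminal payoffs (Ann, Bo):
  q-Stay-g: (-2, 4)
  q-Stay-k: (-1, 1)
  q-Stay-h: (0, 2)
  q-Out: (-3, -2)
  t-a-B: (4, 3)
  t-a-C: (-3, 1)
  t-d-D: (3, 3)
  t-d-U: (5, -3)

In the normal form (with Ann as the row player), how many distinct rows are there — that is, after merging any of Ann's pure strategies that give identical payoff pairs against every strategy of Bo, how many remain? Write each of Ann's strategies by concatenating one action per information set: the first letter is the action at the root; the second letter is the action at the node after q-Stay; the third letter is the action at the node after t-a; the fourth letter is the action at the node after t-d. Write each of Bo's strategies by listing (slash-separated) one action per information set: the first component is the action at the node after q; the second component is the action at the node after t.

7

Ann has 24 pure strategies: qgBD, qgBU, qgCD, qgCU, qkBD, qkBU, qkCD, qkCU, qhBD, qhBU, qhCD, qhCU, tgBD, tgBU, tgCD, tgCU, tkBD, tkBU, tkCD, tkCU, thBD, thBU, thCD, thCU. Columns: Stay/a, Stay/d, Out/a, Out/d.
{qgBD, qgBU, qgCD, qgCU} → row (-2,4) (-2,4) (-3,-2) (-3,-2)
{qkBD, qkBU, qkCD, qkCU} → row (-1,1) (-1,1) (-3,-2) (-3,-2)
{qhBD, qhBU, qhCD, qhCU} → row (0,2) (0,2) (-3,-2) (-3,-2)
{tgBD, tkBD, thBD} → row (4,3) (3,3) (4,3) (3,3)
{tgBU, tkBU, thBU} → row (4,3) (5,-3) (4,3) (5,-3)
{tgCD, tkCD, thCD} → row (-3,1) (3,3) (-3,1) (3,3)
{tgCU, tkCU, thCU} → row (-3,1) (5,-3) (-3,1) (5,-3)
That's 7 distinct rows out of 24 strategies.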